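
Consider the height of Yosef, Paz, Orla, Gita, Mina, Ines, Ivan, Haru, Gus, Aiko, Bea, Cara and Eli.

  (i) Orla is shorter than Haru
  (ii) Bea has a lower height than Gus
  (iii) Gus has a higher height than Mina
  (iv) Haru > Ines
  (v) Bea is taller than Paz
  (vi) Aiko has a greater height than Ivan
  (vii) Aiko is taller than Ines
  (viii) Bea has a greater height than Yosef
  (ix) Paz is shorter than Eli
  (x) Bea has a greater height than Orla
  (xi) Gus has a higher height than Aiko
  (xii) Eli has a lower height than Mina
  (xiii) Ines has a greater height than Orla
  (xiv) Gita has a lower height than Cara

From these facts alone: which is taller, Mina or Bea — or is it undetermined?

undetermined

Following every chain through Mina: above Mina we get Gus; below Mina we get Paz, Eli.
Bea is not reached, and no chain runs the other way from Bea to Mina.
So the given relations leave the order of Mina and Bea undetermined.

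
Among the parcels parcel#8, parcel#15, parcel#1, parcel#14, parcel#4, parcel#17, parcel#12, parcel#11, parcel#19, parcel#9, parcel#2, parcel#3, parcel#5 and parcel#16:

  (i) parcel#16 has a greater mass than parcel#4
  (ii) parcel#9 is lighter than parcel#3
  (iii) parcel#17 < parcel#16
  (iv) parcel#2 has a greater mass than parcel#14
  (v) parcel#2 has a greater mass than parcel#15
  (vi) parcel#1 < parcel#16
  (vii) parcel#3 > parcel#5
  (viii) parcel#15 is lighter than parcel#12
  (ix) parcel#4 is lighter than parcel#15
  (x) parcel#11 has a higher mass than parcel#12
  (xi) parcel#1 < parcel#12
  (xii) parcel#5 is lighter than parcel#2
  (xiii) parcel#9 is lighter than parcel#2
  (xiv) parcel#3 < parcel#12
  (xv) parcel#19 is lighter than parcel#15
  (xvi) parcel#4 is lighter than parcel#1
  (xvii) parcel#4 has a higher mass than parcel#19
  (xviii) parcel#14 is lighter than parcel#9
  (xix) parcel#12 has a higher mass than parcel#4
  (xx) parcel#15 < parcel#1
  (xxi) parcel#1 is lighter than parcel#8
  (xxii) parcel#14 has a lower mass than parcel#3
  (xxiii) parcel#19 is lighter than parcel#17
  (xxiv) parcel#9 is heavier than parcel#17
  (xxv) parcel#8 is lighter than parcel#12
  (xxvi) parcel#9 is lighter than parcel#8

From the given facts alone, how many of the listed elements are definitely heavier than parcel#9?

Directly above parcel#9: parcel#8, parcel#3, parcel#2.
One step further: parcel#12 (4 so far).
One step further: parcel#11 (5 so far).
No other element is forced above parcel#9 by the given relations, so the count is 5.

5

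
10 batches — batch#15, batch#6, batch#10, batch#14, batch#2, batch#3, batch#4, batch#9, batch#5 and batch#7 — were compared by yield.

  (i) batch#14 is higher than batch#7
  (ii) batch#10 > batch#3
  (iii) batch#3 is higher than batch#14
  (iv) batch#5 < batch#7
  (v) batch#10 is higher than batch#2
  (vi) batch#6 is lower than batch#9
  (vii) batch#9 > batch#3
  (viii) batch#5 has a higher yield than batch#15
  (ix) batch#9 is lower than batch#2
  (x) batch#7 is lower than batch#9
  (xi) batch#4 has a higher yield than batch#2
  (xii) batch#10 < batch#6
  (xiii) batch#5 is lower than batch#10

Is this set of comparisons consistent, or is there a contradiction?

inconsistent

Chaining the given relations yields batch#10 < batch#6 < batch#9 < batch#2, so batch#10 < batch#2. But one relation states batch#2 < batch#10. These cannot both hold.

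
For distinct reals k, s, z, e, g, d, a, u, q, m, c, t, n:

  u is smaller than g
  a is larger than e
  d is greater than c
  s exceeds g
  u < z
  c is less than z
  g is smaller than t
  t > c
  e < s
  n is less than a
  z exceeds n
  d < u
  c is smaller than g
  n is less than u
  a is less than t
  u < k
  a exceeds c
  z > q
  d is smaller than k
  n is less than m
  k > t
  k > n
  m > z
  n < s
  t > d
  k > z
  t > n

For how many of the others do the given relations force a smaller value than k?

Directly below k: d, n, u, t, z.
One step further: c, q, a, g (9 so far).
One step further: e (10 so far).
Nothing else is reachable below k; 10 in all.

10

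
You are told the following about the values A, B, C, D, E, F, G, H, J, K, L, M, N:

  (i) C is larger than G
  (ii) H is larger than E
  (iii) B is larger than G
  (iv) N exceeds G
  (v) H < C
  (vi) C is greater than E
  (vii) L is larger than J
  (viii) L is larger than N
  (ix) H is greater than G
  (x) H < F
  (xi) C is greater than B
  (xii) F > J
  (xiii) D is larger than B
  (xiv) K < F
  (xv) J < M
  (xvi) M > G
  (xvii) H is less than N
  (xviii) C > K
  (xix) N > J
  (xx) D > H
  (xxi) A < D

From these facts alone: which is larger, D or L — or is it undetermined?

Following every chain through D: below D we get G, A, B, E, H.
L is not reached, and no chain runs the other way from L to D.
So the given relations leave the order of D and L undetermined.

undetermined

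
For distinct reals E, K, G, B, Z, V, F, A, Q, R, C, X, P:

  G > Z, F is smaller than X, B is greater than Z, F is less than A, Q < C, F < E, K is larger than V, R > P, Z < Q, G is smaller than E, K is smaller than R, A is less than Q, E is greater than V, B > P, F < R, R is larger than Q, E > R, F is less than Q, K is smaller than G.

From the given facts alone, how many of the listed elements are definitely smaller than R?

7

Directly below R: K, F, Q, P.
One step further: Z, V, A (7 so far).
No other element is forced below R by the given relations, so the count is 7.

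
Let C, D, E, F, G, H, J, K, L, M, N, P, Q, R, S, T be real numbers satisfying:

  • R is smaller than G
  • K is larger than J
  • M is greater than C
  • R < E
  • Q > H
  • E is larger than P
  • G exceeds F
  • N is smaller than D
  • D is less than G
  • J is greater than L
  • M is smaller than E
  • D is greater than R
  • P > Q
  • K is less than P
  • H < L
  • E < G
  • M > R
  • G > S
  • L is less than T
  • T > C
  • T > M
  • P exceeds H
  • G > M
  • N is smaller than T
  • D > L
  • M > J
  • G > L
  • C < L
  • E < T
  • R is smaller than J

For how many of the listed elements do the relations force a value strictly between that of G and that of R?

The relations place R below G. An element lies strictly between them when it is forced above R and also forced below G.
Above R: {J, K, P, M, E, D, T}. Below G: {C, S, N, H, L, J, K, Q, P, M, F, E, D}.
Intersection: {J, K, P, M, E, D} — 6.

6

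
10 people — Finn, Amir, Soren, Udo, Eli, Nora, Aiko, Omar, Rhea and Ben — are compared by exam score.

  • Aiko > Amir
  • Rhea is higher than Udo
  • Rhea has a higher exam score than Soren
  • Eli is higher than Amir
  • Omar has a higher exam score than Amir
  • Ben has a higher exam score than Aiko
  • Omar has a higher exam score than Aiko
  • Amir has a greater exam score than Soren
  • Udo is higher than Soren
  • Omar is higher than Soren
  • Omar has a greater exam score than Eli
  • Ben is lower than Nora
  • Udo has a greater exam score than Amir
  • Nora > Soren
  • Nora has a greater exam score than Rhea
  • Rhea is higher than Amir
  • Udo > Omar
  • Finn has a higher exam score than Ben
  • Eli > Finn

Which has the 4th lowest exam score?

Ben

The consecutive relations fix a unique order: Soren < Amir < Aiko < Ben < Finn < Eli < Omar < Udo < Rhea < Nora.
Counting 4 from the smallest end gives Ben.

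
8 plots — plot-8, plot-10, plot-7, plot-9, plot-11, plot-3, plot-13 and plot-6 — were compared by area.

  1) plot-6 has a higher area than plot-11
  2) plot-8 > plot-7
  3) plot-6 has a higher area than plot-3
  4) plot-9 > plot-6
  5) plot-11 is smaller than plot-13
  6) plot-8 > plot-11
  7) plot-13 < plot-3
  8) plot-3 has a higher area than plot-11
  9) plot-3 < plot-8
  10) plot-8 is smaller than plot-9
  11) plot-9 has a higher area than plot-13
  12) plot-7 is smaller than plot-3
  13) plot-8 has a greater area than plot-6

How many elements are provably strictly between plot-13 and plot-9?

3

The relations place plot-13 below plot-9. An element lies strictly between them when it is forced above plot-13 and also forced below plot-9.
Above plot-13: {plot-3, plot-6, plot-8}. Below plot-9: {plot-11, plot-7, plot-3, plot-6, plot-8}.
Intersection: {plot-3, plot-6, plot-8} — 3.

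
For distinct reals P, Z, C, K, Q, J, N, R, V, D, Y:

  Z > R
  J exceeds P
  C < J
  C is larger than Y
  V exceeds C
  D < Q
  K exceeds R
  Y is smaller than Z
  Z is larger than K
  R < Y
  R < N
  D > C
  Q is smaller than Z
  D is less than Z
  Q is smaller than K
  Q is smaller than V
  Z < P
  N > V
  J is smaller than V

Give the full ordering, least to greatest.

Nothing is placed below R, so it is least; from there R < Y; Y < C; C < D; D < Q; Q < K; K < Z; Z < P; P < J; J < V; V < N, each given directly.

R < Y < C < D < Q < K < Z < P < J < V < N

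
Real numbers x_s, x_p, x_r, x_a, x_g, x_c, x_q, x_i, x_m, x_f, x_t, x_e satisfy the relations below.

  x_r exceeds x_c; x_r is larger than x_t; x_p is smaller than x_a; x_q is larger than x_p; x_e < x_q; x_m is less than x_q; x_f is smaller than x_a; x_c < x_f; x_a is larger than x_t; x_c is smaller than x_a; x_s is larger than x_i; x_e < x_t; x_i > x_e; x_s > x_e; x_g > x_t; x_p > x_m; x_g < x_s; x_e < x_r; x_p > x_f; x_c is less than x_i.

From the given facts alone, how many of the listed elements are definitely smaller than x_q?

From x_q the given relations immediately reach x_e, x_m, x_p.
From those, x_f — 4 in total.
From those, x_c — 5 in total.
No other element is forced below x_q by the given relations, so the count is 5.

5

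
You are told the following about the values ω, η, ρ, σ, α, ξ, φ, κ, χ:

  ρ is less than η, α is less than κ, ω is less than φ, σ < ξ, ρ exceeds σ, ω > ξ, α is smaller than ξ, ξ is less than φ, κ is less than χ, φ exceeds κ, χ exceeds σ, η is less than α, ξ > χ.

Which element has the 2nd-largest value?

Piecing the relations together gives one ordering: σ < ρ < η < α < κ < χ < ξ < ω < φ.
Counting 2 from the largest end gives ω.

ω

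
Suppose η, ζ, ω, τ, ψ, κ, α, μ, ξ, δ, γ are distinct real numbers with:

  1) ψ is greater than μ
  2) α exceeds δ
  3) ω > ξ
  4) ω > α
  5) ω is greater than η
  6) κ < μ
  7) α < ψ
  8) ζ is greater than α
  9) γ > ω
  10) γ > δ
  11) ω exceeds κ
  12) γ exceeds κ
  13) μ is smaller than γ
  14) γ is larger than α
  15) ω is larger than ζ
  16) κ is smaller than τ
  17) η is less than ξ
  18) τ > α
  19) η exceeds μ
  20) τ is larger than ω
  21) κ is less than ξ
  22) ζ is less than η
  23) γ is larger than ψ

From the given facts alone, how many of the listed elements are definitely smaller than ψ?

4

From ψ the given relations immediately reach α, μ.
From those, κ, δ — 4 in total.
No other element is forced below ψ by the given relations, so the count is 4.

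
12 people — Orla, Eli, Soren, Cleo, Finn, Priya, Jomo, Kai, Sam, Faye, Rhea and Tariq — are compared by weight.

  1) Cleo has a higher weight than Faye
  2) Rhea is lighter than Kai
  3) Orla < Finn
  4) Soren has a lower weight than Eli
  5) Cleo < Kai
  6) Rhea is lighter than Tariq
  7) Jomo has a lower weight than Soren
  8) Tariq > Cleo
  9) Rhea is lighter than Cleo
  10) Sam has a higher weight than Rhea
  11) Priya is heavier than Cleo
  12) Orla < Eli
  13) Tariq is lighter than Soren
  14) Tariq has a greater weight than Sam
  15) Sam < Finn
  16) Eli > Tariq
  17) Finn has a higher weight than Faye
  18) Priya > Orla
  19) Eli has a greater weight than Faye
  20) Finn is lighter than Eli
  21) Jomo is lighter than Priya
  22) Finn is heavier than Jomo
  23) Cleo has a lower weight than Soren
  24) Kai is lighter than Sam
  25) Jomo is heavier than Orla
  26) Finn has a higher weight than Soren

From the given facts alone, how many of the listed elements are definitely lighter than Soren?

From Soren the given relations immediately reach Cleo, Jomo, Tariq.
From those, Orla, Faye, Rhea, Sam — 7 in total.
From those, Kai — 8 in total.
No other element is forced below Soren by the given relations, so the count is 8.

8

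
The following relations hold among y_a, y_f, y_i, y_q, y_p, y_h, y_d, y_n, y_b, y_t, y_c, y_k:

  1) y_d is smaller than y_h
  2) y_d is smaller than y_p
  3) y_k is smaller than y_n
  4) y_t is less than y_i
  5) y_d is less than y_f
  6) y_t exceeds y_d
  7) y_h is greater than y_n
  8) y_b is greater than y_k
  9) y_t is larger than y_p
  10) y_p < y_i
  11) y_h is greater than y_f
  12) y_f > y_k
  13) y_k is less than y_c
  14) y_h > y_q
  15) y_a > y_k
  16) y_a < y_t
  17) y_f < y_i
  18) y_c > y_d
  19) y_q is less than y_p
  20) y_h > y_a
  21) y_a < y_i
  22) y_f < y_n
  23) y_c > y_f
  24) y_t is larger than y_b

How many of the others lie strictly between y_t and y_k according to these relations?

The relations place y_k below y_t. An element lies strictly between them when it is forced above y_k and also forced below y_t.
Above y_k: {y_a, y_f, y_b, y_c, y_n, y_h, y_i}. Below y_t: {y_d, y_a, y_q, y_p, y_b}.
Intersection: {y_a, y_b} — 2.

2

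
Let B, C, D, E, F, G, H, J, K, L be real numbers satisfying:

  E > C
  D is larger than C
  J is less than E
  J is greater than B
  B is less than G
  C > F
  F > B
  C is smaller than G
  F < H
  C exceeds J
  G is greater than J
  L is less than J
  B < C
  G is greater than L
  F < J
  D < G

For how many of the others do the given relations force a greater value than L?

The elements the relations force above L are J, C, D, G, E — no chain reaches any other.
That is 5.

5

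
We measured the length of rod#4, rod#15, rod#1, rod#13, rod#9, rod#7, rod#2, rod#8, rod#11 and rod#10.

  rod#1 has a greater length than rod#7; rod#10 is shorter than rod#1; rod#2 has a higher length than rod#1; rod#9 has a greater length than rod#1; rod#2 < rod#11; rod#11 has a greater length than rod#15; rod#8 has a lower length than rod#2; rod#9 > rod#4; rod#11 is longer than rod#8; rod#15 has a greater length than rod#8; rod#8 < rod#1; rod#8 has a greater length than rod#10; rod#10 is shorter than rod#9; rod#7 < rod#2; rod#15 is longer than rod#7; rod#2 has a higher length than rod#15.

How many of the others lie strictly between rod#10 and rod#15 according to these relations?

1

The relations place rod#10 below rod#15. An element lies strictly between them when it is forced above rod#10 and also forced below rod#15.
Above rod#10: {rod#8, rod#1, rod#9, rod#2, rod#11}. Below rod#15: {rod#8, rod#7}.
Intersection: {rod#8} — 1.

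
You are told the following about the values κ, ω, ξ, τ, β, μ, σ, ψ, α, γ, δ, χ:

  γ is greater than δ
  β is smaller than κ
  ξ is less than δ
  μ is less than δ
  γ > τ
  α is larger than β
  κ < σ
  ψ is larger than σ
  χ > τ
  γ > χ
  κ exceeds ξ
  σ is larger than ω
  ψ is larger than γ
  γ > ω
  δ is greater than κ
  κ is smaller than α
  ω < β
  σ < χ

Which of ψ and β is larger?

ψ

Chaining the given relations: β < κ < σ < χ < γ < ψ.
So β < ψ; ψ is the larger of the two.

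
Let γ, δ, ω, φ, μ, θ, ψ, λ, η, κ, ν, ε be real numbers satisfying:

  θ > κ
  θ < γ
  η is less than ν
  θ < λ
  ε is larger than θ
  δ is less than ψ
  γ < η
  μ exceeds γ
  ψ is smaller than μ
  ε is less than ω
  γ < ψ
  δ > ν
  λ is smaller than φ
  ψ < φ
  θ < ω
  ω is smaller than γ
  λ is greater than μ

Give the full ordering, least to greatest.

The consecutive links are each given: κ < θ; θ < ε; ε < ω; ω < γ; γ < η; η < ν; ν < δ; δ < ψ; ψ < μ; μ < λ; λ < φ.

κ < θ < ε < ω < γ < η < ν < δ < ψ < μ < λ < φ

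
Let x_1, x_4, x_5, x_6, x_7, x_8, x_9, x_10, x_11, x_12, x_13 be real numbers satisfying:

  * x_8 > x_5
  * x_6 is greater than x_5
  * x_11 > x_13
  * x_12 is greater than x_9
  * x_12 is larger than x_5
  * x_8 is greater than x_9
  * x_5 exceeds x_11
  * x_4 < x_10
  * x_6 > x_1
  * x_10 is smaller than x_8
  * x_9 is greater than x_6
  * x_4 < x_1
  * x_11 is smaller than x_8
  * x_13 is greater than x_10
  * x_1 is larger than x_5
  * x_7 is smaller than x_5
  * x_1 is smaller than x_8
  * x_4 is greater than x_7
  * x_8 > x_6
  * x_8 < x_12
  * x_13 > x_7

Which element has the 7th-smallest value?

The consecutive relations fix a unique order: x_7 < x_4 < x_10 < x_13 < x_11 < x_5 < x_1 < x_6 < x_9 < x_8 < x_12.
The 7th smallest is x_1.

x_1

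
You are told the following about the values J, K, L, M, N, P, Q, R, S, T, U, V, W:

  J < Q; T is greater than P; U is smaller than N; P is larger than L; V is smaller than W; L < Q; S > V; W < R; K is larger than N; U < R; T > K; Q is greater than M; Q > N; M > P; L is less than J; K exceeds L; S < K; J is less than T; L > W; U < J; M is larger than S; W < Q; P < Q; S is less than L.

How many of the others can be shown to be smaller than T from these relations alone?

9

From T the given relations immediately reach P, K, J.
From those, S, L, U, N — 7 in total.
From those, V, W — 9 in total.
No other element is forced below T by the given relations, so the count is 9.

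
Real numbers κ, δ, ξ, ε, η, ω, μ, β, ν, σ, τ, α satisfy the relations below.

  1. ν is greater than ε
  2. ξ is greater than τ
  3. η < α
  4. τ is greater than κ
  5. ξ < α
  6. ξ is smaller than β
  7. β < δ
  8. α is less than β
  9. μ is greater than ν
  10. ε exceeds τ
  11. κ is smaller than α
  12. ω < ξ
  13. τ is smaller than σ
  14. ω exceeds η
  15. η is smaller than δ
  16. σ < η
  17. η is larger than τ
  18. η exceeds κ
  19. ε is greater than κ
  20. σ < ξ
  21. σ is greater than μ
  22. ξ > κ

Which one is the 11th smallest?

β

Chaining the given pairs: κ < τ < ε < ν < μ < σ < η < ω < ξ < α < β < δ.
The 11th smallest is β.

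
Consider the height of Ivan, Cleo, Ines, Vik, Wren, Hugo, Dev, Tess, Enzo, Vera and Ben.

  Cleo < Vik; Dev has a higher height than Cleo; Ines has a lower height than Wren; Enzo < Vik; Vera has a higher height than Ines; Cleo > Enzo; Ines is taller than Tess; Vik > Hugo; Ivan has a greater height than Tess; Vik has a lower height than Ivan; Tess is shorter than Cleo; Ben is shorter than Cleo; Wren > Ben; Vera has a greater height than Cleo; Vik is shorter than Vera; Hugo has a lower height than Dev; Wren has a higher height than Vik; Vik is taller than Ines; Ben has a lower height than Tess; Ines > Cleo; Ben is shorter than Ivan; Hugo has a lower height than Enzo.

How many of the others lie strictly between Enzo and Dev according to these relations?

1

The relations place Enzo below Dev. An element lies strictly between them when it is forced above Enzo and also forced below Dev.
Above Enzo: {Cleo, Ines, Vik, Ivan, Wren, Vera}. Below Dev: {Hugo, Ben, Tess, Cleo}.
Intersection: {Cleo} — 1.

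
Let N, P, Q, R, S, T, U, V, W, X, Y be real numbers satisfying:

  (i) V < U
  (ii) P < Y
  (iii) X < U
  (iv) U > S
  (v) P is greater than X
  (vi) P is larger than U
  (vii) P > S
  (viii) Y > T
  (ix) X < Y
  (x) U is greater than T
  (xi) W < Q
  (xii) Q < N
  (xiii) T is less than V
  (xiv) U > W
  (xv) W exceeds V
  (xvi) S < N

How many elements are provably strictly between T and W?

1

The relations place T below W. An element lies strictly between them when it is forced above T and also forced below W.
Above T: {V, U, Q, P, Y, N}. Below W: {V}.
Intersection: {V} — 1.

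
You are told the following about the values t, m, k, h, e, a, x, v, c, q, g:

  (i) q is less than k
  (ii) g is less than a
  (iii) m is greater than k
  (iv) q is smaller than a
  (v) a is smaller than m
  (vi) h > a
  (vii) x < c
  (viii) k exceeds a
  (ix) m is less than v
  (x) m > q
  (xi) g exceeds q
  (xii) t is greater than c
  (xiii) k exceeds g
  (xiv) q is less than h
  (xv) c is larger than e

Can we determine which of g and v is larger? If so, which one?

v

g < a and a < k give g < k.
With k < m: g < a < k < m.
Then m < v extends the chain to v.
So v is larger.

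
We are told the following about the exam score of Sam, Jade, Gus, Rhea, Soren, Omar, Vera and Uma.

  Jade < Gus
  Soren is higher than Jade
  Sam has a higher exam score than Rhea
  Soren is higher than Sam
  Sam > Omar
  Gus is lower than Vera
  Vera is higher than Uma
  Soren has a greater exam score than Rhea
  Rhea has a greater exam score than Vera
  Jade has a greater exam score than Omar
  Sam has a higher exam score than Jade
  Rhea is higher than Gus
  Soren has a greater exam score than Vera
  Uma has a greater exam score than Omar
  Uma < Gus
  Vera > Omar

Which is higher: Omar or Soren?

The relevant relations are Omar < Uma; Uma < Gus; Gus < Vera; Vera < Rhea; Rhea < Sam; Sam < Soren.
Together: Omar < Uma < Gus < Vera < Rhea < Sam < Soren.
So Omar < Soren; Soren is the higher of the two.

Soren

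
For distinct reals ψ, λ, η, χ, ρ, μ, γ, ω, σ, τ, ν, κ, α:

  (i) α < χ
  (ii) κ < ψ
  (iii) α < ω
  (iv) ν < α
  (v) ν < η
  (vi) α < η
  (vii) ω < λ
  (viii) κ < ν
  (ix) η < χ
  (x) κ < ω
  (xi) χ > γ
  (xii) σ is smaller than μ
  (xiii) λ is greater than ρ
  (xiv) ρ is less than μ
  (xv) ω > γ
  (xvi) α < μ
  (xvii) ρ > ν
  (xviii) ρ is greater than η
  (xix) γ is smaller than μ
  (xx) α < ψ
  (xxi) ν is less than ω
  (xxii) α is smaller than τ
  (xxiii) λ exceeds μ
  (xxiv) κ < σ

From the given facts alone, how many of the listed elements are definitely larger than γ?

The elements the relations force above γ are ω, χ, μ, λ — no chain reaches any other.
That is 4.

4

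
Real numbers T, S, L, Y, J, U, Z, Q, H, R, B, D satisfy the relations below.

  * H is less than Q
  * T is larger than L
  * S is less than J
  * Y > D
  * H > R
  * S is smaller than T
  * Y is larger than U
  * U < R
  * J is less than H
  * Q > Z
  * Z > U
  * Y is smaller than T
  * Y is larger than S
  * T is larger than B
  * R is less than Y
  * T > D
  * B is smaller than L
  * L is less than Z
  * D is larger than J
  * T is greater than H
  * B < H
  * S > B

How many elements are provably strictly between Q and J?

Chaining upward from J reaches: D, Y, H, T.
Chaining downward from Q reaches: U, B, L, S, Z, R, H.
Strictly between J and Q are those in both lists: H — 1 element.

1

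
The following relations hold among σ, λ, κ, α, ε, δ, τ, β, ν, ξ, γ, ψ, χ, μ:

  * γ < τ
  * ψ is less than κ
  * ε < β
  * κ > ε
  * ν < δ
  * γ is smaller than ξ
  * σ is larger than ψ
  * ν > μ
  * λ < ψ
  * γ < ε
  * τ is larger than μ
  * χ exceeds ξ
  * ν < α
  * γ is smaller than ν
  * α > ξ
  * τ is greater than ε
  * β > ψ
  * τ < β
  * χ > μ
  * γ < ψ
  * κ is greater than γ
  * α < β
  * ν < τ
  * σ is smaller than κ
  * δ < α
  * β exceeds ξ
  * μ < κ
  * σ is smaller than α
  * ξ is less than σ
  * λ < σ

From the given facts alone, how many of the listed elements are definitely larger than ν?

4

The elements the relations force above ν are τ, δ, α, β — no chain reaches any other.
That is 4.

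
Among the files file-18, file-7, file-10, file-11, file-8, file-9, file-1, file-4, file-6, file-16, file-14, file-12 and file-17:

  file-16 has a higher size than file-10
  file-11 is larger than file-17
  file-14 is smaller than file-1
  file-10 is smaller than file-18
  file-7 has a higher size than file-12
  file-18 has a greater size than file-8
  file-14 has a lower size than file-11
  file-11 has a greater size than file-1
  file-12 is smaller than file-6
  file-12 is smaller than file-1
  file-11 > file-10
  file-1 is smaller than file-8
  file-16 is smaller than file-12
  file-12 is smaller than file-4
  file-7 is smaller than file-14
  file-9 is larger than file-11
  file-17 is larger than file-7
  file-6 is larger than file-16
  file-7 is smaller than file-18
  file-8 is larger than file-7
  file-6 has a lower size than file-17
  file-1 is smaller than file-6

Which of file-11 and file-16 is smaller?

The relevant relations are file-16 < file-12; file-12 < file-7; file-7 < file-14; file-14 < file-1; file-1 < file-6; file-6 < file-17; file-17 < file-11.
Together: file-16 < file-12 < file-7 < file-14 < file-1 < file-6 < file-17 < file-11.
So file-16 < file-11; file-16 is the smaller of the two.

file-16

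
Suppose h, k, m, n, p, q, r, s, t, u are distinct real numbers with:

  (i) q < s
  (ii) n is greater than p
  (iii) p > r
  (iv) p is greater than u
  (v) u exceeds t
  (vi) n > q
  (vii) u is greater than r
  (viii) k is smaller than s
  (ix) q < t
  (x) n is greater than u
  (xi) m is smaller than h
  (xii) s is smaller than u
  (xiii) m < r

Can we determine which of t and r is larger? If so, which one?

Following every chain through r: above r we get u, p, n; below r we get m.
t is not reached, and no chain runs the other way from t to r.
So the given relations leave the order of r and t undetermined.

undetermined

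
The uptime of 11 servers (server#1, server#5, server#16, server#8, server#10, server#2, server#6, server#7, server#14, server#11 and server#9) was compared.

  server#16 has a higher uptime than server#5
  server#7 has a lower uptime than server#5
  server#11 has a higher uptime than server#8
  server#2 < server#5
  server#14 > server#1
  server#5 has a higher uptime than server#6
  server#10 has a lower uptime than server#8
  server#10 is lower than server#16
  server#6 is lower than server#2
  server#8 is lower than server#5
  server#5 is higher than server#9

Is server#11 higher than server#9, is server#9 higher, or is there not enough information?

Following every chain through server#9: above server#9 we get server#5, server#16.
server#11 is not reached, and no chain runs the other way from server#11 to server#9.
So the given relations leave the order of server#9 and server#11 undetermined.

undetermined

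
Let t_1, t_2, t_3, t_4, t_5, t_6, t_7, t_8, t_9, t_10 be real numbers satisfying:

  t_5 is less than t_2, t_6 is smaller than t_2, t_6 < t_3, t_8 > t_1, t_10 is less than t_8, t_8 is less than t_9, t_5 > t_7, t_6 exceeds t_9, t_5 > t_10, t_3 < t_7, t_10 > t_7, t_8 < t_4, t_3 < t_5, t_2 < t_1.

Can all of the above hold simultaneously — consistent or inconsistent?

We have t_8 < t_9 stated directly, yet also t_9 < t_6 < t_3 < t_7 < t_10 < t_5 < t_2 < t_1 < t_8 by chaining the others — so t_9 < t_8. Contradiction.

inconsistent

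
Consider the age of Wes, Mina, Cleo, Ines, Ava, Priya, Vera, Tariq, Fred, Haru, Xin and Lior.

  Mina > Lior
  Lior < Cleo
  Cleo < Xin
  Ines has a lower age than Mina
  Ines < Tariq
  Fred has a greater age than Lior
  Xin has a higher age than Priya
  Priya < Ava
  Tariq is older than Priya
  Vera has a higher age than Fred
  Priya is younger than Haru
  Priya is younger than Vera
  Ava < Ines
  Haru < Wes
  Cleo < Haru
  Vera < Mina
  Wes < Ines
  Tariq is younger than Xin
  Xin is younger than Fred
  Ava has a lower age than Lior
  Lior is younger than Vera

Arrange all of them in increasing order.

Priya < Ava < Lior < Cleo < Haru < Wes < Ines < Tariq < Xin < Fred < Vera < Mina

Nothing is placed below Priya, so it is least; from there Priya < Ava; Ava < Lior; Lior < Cleo; Cleo < Haru; Haru < Wes; Wes < Ines; Ines < Tariq; Tariq < Xin; Xin < Fred; Fred < Vera; Vera < Mina, each given directly.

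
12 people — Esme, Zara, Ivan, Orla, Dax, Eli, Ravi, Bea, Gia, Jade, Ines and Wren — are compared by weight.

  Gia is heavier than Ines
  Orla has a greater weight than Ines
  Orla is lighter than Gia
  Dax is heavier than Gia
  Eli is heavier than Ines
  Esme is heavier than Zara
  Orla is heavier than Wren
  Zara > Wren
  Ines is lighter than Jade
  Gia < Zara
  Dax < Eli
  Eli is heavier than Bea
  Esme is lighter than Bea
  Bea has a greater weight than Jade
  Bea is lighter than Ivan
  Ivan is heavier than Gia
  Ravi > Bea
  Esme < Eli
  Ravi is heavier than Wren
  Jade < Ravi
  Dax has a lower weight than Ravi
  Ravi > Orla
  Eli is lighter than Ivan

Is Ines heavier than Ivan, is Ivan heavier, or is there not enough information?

Ines < Orla and Orla < Gia give Ines < Gia.
Then Gia < Zara extends the chain to Zara.
With Zara < Esme: Ines < Orla < Gia < Zara < Esme.
With Esme < Bea: Ines < Orla < Gia < Zara < Esme < Bea.
With Bea < Eli: Ines < Orla < Gia < Zara < Esme < Bea < Eli.
Then Eli < Ivan extends the chain to Ivan.
So Ivan is heavier.

Ivan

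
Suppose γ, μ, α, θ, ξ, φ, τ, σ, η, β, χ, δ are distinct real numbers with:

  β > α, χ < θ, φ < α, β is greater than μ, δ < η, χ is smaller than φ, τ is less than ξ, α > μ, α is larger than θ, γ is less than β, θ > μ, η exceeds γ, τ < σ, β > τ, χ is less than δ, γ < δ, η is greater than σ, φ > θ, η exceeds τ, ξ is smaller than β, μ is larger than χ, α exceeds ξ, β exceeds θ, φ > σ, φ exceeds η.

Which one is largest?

τ is not greatest since τ < ξ; σ is not greatest since σ < φ; γ is not greatest since γ < β; χ is not greatest since χ < μ; μ is not greatest since μ < β; ξ is not greatest since ξ < α; δ is not greatest since δ < η; θ is not greatest since θ < α; η is not greatest since η < φ; φ is not greatest since φ < α; α is not greatest since α < β.
Only β has nothing above it, so β is the largest.

β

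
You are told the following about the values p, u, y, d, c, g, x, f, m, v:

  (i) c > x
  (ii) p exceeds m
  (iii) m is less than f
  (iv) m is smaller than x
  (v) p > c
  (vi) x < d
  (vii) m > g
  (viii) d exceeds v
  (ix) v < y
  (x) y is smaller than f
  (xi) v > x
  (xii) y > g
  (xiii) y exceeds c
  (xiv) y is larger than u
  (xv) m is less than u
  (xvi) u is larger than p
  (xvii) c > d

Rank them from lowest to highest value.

Each adjacent pair is fixed by a given relation: g < m; m < x; x < v; v < d; d < c; c < p; p < u; u < y; y < f. Chaining them end to end gives the full order.

g < m < x < v < d < c < p < u < y < f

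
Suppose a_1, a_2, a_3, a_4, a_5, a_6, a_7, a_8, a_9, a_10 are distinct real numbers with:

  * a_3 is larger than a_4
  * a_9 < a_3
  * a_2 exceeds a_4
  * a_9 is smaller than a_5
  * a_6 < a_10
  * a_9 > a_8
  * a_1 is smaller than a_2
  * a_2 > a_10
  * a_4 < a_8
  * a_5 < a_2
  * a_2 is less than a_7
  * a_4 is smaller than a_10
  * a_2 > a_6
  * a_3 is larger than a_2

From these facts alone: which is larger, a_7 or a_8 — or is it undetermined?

Link the given pairs in sequence: a_8 < a_9; a_9 < a_5; a_5 < a_2; a_2 < a_7.
Together: a_8 < a_9 < a_5 < a_2 < a_7.
So a_7 is larger.

a_7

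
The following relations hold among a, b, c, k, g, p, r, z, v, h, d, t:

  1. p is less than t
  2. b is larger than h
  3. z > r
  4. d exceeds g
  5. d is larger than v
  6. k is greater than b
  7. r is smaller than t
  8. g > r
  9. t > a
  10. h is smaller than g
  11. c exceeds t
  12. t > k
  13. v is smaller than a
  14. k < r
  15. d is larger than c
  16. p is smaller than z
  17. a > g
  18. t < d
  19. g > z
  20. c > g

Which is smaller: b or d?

b < k and k < r give b < r.
With r < z: b < k < r < z.
Then z < g extends the chain to g.
Then g < a extends the chain to a.
With a < t: b < k < r < z < g < a < t.
Then t < c extends the chain to c.
Then c < d extends the chain to d.
So b < d; b is the smaller of the two.

b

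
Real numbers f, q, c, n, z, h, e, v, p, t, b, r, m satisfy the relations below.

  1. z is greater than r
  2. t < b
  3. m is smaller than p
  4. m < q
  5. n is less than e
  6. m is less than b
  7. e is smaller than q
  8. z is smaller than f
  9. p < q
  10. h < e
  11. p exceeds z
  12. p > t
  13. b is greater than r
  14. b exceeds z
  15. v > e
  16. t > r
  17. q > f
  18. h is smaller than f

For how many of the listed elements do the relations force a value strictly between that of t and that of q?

1

Chaining upward from t reaches: p, b.
Chaining downward from q reaches: r, m, n, h, e, z, p, f.
Strictly between t and q are those in both lists: p — 1 element.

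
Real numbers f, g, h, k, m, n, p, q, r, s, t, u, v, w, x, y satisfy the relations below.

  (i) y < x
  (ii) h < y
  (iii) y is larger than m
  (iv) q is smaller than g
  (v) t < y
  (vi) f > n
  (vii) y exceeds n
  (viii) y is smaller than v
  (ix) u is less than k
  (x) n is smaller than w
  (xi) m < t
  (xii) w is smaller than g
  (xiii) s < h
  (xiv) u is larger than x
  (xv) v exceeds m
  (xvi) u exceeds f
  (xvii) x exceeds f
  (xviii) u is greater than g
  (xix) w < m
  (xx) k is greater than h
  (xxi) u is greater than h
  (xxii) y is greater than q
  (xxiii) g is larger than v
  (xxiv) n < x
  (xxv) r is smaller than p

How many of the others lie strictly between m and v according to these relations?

2

Chaining upward from m reaches: t, y, x, g, u, k.
Chaining downward from v reaches: n, w, s, t, q, h, y.
Strictly between m and v are those in both lists: t, y — 2 elements.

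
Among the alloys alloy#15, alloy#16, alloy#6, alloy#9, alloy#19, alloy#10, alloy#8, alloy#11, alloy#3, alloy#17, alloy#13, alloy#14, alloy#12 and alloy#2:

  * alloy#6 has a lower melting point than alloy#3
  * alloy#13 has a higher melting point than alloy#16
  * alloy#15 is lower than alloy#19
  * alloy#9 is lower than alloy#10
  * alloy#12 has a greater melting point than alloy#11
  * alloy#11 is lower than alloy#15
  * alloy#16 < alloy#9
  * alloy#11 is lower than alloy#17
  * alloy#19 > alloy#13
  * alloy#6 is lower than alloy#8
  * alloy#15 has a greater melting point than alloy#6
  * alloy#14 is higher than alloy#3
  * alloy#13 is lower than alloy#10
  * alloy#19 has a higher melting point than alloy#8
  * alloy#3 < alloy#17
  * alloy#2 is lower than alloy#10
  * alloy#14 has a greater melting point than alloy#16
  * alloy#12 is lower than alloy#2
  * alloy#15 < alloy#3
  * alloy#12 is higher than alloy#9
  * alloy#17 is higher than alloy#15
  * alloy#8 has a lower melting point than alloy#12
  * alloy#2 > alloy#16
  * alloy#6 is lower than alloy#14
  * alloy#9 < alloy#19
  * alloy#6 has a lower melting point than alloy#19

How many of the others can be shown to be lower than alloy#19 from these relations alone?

7

The elements the relations force below alloy#19 are alloy#6, alloy#11, alloy#16, alloy#15, alloy#8, alloy#13, alloy#9 — no chain reaches any other.
That is 7.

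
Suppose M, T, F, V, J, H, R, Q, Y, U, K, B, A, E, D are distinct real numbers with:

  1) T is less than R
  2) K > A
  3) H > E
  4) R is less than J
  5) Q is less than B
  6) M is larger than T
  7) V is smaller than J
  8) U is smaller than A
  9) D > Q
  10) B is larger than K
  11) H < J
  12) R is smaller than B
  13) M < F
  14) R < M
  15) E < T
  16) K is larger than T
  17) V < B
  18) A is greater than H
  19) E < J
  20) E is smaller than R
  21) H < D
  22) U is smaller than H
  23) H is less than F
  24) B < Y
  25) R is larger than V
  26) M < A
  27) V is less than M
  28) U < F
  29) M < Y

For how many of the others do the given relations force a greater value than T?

The elements the relations force above T are R, M, A, J, K, B, Y, F — no chain reaches any other.
That is 8.

8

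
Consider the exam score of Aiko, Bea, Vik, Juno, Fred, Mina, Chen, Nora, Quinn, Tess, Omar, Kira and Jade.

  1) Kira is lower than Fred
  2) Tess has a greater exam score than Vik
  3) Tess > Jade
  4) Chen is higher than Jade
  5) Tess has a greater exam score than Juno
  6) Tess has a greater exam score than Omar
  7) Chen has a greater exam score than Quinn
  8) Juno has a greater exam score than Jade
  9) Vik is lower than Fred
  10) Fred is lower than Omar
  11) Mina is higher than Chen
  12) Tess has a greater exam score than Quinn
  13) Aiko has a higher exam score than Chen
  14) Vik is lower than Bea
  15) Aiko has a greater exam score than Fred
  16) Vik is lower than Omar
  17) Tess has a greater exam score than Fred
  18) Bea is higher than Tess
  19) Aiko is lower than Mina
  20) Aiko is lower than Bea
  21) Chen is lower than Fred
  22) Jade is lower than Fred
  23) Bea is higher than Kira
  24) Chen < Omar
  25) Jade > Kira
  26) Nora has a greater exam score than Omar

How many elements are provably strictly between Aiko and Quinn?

Chaining upward from Quinn reaches: Chen, Fred, Omar, Tess, Nora, Mina, Bea.
Chaining downward from Aiko reaches: Kira, Vik, Jade, Chen, Fred.
Strictly between Quinn and Aiko are those in both lists: Chen, Fred — 2 elements.

2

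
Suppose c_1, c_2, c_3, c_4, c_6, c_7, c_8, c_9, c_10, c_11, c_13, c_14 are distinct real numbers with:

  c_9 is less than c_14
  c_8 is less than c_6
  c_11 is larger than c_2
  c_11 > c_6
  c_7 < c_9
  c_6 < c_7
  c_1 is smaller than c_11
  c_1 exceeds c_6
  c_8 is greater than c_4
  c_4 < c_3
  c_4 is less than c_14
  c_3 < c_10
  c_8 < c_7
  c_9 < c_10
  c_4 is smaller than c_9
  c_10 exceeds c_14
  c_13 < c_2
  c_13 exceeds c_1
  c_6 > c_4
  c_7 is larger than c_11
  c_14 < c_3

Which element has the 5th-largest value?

Chaining the given pairs: c_4 < c_8 < c_6 < c_1 < c_13 < c_2 < c_11 < c_7 < c_9 < c_14 < c_3 < c_10.
Counting 5 from the largest end gives c_7.

c_7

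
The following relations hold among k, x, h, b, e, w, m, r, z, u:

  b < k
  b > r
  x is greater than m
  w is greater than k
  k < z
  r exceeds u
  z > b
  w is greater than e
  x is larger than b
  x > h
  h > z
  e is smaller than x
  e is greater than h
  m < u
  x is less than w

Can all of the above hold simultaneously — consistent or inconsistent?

Every relation is compatible with m < u < r < b < k < z < h < e < x < w; the set is consistent.

consistent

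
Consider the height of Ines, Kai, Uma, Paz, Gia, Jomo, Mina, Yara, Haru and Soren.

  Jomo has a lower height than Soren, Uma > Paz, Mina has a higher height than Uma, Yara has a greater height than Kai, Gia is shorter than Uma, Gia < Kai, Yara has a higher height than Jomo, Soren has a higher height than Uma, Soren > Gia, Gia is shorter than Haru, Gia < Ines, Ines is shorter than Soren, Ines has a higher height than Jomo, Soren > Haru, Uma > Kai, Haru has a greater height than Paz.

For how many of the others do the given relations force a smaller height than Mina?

4

From Mina the given relations immediately reach Uma.
From those, Gia, Kai, Paz — 4 in total.
Nothing else is reachable below Mina; 4 in all.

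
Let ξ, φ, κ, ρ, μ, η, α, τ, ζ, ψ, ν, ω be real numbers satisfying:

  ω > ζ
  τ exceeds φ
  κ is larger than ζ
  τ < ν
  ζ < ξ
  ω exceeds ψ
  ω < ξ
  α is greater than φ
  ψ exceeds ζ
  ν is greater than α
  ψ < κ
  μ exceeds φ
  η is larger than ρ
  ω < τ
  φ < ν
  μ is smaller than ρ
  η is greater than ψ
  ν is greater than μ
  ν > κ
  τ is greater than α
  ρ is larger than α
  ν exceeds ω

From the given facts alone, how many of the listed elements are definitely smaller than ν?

Directly below ν: φ, α, μ, ω, κ, τ.
One step further: ζ, ψ (8 so far).
No other element is forced below ν by the given relations, so the count is 8.

8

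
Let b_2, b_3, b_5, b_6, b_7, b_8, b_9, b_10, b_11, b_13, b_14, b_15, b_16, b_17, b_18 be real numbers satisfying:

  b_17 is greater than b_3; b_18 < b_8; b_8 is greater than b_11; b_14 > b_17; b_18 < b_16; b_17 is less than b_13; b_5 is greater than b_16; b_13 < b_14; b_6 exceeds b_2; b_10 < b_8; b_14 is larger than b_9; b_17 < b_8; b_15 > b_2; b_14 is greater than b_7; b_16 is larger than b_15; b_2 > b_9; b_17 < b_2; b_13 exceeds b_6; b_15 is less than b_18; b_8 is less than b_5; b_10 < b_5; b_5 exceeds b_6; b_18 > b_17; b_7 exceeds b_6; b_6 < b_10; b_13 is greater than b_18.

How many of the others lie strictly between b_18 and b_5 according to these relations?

2

The relations place b_18 below b_5. An element lies strictly between them when it is forced above b_18 and also forced below b_5.
Above b_18: {b_16, b_8, b_13, b_14}. Below b_5: {b_11, b_9, b_3, b_17, b_2, b_15, b_6, b_10, b_16, b_8}.
Intersection: {b_16, b_8} — 2.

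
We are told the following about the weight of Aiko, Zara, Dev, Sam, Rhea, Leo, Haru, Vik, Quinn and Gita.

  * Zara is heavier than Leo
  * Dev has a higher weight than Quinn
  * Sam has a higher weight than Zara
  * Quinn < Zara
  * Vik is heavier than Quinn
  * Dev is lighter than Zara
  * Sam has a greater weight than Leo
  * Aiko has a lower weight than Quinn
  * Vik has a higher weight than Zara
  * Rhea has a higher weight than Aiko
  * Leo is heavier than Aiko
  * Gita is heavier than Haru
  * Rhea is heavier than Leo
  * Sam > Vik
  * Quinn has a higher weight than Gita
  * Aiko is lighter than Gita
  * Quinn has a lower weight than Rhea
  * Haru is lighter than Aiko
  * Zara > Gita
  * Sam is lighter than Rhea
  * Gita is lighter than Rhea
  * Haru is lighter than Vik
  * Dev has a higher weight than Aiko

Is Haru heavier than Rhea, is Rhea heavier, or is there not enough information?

Rhea

Haru < Aiko and Aiko < Gita give Haru < Gita.
With Gita < Quinn: Haru < Aiko < Gita < Quinn.
Then Quinn < Dev extends the chain to Dev.
Then Dev < Zara extends the chain to Zara.
With Zara < Vik: Haru < Aiko < Gita < Quinn < Dev < Zara < Vik.
Then Vik < Sam extends the chain to Sam.
Then Sam < Rhea extends the chain to Rhea.
So Rhea is heavier.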